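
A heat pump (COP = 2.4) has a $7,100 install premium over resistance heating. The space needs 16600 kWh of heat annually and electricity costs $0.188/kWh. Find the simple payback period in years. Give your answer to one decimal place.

Resistance: 16600 kWh × $0.188 = $3,120.80/yr
Heat pump: 16600 / 2.4 = 6917 kWh in → × $0.188 = $1,300.33/yr
Annual savings = $1,820.47
Payback = $7,100 / $1,820.47 = 3.9 years

3.9 years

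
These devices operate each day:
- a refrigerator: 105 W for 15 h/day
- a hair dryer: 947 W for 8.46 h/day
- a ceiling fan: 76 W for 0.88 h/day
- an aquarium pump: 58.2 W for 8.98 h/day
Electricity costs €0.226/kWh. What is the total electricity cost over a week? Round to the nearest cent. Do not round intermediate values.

€16.10

refrigerator: 105 W × 15 h × 7 d = 11,025 Wh = 11.03 kWh
hair dryer: 947 W × 8.46 h × 7 d = 56,081 Wh = 56.08 kWh
ceiling fan: 76 W × 0.88 h × 7 d = 468 Wh = 0.4682 kWh
aquarium pump: 58.2 W × 8.98 h × 7 d = 3,658 Wh = 3.658 kWh
Total energy = 11.03 + 56.08 + 0.4682 + 3.658 = 71.23 kWh
Cost = 71.23 kWh × €0.226 = €16.10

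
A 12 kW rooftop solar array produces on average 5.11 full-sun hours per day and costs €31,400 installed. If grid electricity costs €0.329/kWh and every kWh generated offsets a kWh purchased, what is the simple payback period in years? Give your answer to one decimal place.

4.3 years

Daily generation = 12 kW × 5.11 h = 61.32 kWh
Annual generation = 61.32 × 365 = 22382 kWh
Annual savings = 22382 × €0.329 = €7,363.61
Payback = €31,400 / €7,363.61 = 4.26 years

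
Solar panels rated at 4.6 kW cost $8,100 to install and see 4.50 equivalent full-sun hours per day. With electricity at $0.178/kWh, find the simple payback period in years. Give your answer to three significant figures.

Daily generation = 4.6 kW × 4.50 h = 20.7 kWh
Annual generation = 20.7 × 365 = 7555.5 kWh
Annual savings = 7555.5 × $0.178 = $1,344.88
Payback = $8,100 / $1,344.88 = 6.02 years

6.02 years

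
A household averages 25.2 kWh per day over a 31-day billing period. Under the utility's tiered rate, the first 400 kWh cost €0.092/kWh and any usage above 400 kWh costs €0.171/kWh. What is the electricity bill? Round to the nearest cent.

€101.99

Usage = 25.2 kWh/day × 31 days = 781.2 kWh
First 400 kWh × €0.092 = €36.80
Remaining 381.2 kWh × €0.171 = €65.19
Total = €101.99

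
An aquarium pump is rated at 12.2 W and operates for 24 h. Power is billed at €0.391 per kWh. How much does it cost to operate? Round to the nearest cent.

€0.11

Energy = 12.2 W × 24 h = 293 Wh = 0.2928 kWh
Cost = 0.2928 kWh × €0.391/kWh = €0.11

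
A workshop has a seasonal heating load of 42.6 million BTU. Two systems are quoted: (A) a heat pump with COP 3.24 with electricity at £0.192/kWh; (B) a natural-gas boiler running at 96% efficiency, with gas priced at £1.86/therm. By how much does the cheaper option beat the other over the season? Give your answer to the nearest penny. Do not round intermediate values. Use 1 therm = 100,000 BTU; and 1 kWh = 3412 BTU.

£85.50

Heat load = 42.6 × 10⁶ BTU = 42,600,000 BTU
Gas: input = 42,600,000 / 0.96 = 44,375,000 BTU = 443.8 therm → 443.8 × £1.86 = £825.38
Heat pump: 42,600,000 BTU / 3412 = 12,490 kWh heat; / 3.24 = 3,854 kWh in → × £0.192 = £739.87
Difference = |£825.38 − £739.87| = £85.50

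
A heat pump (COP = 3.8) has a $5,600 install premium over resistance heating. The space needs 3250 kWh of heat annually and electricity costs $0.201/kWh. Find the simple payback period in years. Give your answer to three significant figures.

Resistance: 3250 kWh × $0.201 = $653.25/yr
Heat pump: 3250 / 3.8 = 855.3 kWh in → × $0.201 = $171.91/yr
Annual savings = $481.34
Payback = $5,600 / $481.34 = 11.6 years

11.6 years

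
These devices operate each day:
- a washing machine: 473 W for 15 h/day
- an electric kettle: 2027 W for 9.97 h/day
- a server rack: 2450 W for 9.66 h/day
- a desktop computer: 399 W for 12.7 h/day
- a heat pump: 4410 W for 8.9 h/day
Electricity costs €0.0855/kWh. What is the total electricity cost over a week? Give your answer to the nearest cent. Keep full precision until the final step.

washing machine: 473 W × 15 h × 7 d = 49,665 Wh = 49.66 kWh
electric kettle: 2027 W × 9.97 h × 7 d = 141,464 Wh = 141.5 kWh
server rack: 2450 W × 9.66 h × 7 d = 165,669 Wh = 165.7 kWh
desktop computer: 399 W × 12.7 h × 7 d = 35,471 Wh = 35.47 kWh
heat pump: 4410 W × 8.9 h × 7 d = 274,743 Wh = 274.7 kWh
Total energy = 49.66 + 141.5 + 165.7 + 35.47 + 274.7 = 667 kWh
Cost = 667 kWh × €0.0855 = €57.03

€57.03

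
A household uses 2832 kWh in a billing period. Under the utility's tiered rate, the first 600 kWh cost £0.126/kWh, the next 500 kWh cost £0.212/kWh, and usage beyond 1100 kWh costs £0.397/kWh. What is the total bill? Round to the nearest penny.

£869.20

First 600 kWh × £0.126 = £75.60
Next 500 kWh × £0.212 = £106.00
Remaining 1732 kWh × £0.397 = £687.60
Total = £869.20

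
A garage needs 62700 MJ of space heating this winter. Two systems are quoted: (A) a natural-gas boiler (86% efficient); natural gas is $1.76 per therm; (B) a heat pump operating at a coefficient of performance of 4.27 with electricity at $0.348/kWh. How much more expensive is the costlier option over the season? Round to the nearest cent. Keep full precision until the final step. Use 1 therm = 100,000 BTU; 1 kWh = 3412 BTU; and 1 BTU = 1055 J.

$203.30

Heat load = 62700 MJ = 62,700,000,000 J / 1055 = 59,431,280 BTU
Gas: input = 59,431,280 / 0.86 = 69,106,139 BTU = 691.1 therm → 691.1 × $1.76 = $1,216.27
Heat pump: 59,431,280 BTU / 3412 = 17,420 kWh heat; / 4.27 = 4,079 kWh in → × $0.348 = $1,419.57
Difference = |$1,216.27 − $1,419.57| = $203.30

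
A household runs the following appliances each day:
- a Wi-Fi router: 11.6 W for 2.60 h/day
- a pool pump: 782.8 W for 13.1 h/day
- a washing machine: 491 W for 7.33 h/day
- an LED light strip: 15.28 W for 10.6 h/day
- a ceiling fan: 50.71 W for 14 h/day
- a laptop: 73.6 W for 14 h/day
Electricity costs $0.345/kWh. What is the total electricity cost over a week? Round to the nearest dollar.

$38

Wi-Fi router: 11.6 W × 2.60 h × 7 d = 211 Wh = 0.2111 kWh
pool pump: 782.8 W × 13.1 h × 7 d = 71,783 Wh = 71.78 kWh
washing machine: 491 W × 7.33 h × 7 d = 25,193 Wh = 25.19 kWh
LED light strip: 15.28 W × 10.6 h × 7 d = 1,134 Wh = 1.134 kWh
ceiling fan: 50.71 W × 14 h × 7 d = 4,970 Wh = 4.97 kWh
laptop: 73.6 W × 14 h × 7 d = 7,213 Wh = 7.213 kWh
Total energy = 0.2111 + 71.78 + 25.19 + 1.134 + 4.97 + 7.213 = 110.5 kWh
Cost = 110.5 kWh × $0.345 = $38.12 ≈ $38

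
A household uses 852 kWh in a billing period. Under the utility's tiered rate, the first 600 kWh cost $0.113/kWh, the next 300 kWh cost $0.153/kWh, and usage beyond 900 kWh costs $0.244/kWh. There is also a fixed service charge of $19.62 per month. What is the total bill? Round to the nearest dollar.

First 600 kWh × $0.113 = $67.80
Next 252 kWh × $0.153 = $38.56
Remaining tier: 0 kWh (not reached)
Energy charge = $106.36; + service $19.62 = $125.98 ≈ $126

$126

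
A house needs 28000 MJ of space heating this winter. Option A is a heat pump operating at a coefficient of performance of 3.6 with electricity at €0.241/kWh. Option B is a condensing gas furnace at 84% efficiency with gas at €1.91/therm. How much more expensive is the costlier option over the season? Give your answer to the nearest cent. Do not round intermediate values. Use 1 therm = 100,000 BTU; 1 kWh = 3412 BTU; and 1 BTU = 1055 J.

Heat load = 28000 MJ = 28,000,000,000 J / 1055 = 26,540,284 BTU
Gas: input = 26,540,284 / 0.84 = 31,595,577 BTU = 316 therm → 316 × €1.91 = €603.48
Heat pump: 26,540,284 BTU / 3412 = 7,779 kWh heat; / 3.6 = 2,161 kWh in → × €0.241 = €520.73
Difference = |€603.48 − €520.73| = €82.75

€82.75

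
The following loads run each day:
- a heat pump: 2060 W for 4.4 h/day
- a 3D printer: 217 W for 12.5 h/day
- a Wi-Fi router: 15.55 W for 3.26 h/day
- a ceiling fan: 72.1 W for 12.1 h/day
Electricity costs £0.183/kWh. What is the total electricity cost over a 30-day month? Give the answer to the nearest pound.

£70

heat pump: 2060 W × 4.4 h × 30 d = 271,920 Wh = 271.9 kWh
3D printer: 217 W × 12.5 h × 30 d = 81,375 Wh = 81.38 kWh
Wi-Fi router: 15.55 W × 3.26 h × 30 d = 1,521 Wh = 1.521 kWh
ceiling fan: 72.1 W × 12.1 h × 30 d = 26,172 Wh = 26.17 kWh
Total energy = 271.9 + 81.38 + 1.521 + 26.17 = 381 kWh
Cost = 381 kWh × £0.183 = £69.72 ≈ £70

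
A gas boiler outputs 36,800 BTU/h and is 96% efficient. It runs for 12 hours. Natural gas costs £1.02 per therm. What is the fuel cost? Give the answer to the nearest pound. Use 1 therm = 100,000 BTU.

£5

Heat delivered = 36,800 BTU/h × 12 h = 441,600 BTU
Gas input = 441,600 / 0.96 = 460,000 BTU
= 460,000 / 100,000 = 4.6 therm
Cost = 4.6 × £1.02/therm = £4.69 ≈ £5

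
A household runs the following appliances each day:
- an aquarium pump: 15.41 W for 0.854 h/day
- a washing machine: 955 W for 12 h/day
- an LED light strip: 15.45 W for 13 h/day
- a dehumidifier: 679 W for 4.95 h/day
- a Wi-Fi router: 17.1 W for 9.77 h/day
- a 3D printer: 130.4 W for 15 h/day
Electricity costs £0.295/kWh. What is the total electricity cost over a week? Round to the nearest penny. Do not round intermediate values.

£35.43

aquarium pump: 15.41 W × 0.854 h × 7 d = 92 Wh = 0.09212 kWh
washing machine: 955 W × 12 h × 7 d = 80,220 Wh = 80.22 kWh
LED light strip: 15.45 W × 13 h × 7 d = 1,406 Wh = 1.406 kWh
dehumidifier: 679 W × 4.95 h × 7 d = 23,527 Wh = 23.53 kWh
Wi-Fi router: 17.1 W × 9.77 h × 7 d = 1,169 Wh = 1.169 kWh
3D printer: 130.4 W × 15 h × 7 d = 13,692 Wh = 13.69 kWh
Total energy = 0.09212 + 80.22 + 1.406 + 23.53 + 1.169 + 13.69 = 120.1 kWh
Cost = 120.1 kWh × £0.295 = £35.43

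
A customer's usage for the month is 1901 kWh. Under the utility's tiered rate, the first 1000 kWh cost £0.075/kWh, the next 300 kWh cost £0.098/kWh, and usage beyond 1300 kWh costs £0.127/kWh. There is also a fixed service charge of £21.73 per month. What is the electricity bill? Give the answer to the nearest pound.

£202

First 1000 kWh × £0.075 = £75.00
Next 300 kWh × £0.098 = £29.40
Remaining 601 kWh × £0.127 = £76.33
Energy charge = £180.73; + service £21.73 = £202.46 ≈ £202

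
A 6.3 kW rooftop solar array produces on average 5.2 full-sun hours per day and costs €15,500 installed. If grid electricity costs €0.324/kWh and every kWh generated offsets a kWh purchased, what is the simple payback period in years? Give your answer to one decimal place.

4.0 years

Daily generation = 6.3 kW × 5.2 h = 32.76 kWh
Annual generation = 32.76 × 365 = 11957 kWh
Annual savings = 11957 × €0.324 = €3,874.20
Payback = €15,500 / €3,874.20 = 4 years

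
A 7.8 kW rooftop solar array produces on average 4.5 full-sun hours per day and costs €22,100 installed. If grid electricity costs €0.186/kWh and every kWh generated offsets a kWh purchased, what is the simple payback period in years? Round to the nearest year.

Daily generation = 7.8 kW × 4.5 h = 35.1 kWh
Annual generation = 35.1 × 365 = 12812 kWh
Annual savings = 12812 × €0.186 = €2,382.94
Payback = €22,100 / €2,382.94 = 9.27 years

9 years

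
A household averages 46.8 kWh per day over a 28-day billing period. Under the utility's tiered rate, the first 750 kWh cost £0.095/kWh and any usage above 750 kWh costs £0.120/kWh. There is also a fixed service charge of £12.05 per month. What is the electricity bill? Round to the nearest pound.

£151

Usage = 46.8 kWh/day × 28 days = 1310.4 kWh
First 750 kWh × £0.095 = £71.25
Remaining 560.4 kWh × £0.120 = £67.25
Energy charge = £138.50; + service £12.05 = £150.55 ≈ £151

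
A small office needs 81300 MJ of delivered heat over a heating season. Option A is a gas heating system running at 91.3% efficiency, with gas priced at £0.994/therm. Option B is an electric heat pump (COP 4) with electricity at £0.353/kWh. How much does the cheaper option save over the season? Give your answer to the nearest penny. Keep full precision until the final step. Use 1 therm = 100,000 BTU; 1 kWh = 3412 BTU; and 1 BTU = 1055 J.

Heat load = 81300 MJ = 81,300,000,000 J / 1055 = 77,061,611 BTU
Gas: input = 77,061,611 / 0.913 = 84,404,832 BTU = 844 therm → 844 × £0.994 = £838.98
Heat pump: 77,061,611 BTU / 3412 = 22,590 kWh heat; / 4 = 5,646 kWh in → × £0.353 = £1,993.17
Difference = |£838.98 − £1,993.17| = £1,154.18

£1154.18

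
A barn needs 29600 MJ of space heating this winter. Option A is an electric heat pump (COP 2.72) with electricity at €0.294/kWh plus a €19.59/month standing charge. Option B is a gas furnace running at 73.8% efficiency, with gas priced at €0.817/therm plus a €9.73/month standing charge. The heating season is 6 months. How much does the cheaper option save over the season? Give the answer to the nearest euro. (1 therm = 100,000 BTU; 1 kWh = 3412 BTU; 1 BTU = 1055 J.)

Heat load = 29600 MJ = 29,600,000,000 J / 1055 = 28,056,872 BTU
Gas: input = 28,056,872 / 0.738 = 38,017,442 BTU = 380.2 therm → 380.2 × €0.817 = €310.60; + 6 × €9.73 standing = €368.98
Heat pump: 28,056,872 BTU / 3412 = 8,223 kWh heat; / 2.72 = 3,023 kWh in → × €0.294 = €888.81; + 6 × €19.59 standing = €1,006.35
Difference = |€368.98 − €1,006.35| = €637.37 ≈ €637

€637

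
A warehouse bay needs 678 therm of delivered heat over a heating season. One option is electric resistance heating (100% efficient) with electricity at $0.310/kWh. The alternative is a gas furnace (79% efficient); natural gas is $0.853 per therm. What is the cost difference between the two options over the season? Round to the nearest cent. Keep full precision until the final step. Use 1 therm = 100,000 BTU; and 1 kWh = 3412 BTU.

$5427.96

Heat load = 678 therm × 100,000 = 67,800,000 BTU
Gas: input = 67,800,000 / 0.79 = 85,822,785 BTU = 858.2 therm → 858.2 × $0.853 = $732.07
Electric: 67,800,000 BTU / 3412 = 19,870 kWh → × $0.310 = $6,160.02
Difference = |$732.07 − $6,160.02| = $5,427.96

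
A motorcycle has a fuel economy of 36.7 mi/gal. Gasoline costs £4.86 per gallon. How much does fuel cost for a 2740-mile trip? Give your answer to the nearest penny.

Fuel = 2740 mi / 36.7 mpg = 74.66 gal
Cost = 74.66 gal × £4.86/gal = £362.84

£362.84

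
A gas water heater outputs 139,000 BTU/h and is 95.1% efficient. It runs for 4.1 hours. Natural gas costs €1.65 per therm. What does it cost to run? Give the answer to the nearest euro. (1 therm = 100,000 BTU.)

Heat delivered = 139,000 BTU/h × 4.1 h = 569,900 BTU
Gas input = 569,900 / 0.951 = 599,264 BTU
= 599,264 / 100,000 = 5.993 therm
Cost = 5.993 × €1.65/therm = €9.89 ≈ €10

€10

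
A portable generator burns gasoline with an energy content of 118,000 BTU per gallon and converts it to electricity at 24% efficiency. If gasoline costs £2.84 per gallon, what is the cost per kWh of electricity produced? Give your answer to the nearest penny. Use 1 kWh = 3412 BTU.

Electrical output per gallon = 118,000 BTU × 0.24 / 3412 BTU/kWh = 8.3 kWh
Cost per kWh = £2.84 / 8.3 kWh = £0.342

£0.34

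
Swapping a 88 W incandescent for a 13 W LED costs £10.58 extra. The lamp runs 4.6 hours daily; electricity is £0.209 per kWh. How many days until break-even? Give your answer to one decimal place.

Power saved = 88 − 13 = 75 W
Daily energy saved = 75 W × 4.6 h = 345 Wh = 0.345 kWh
Daily savings = 0.345 × £0.209 = £0.0721
Payback = £10.58 / £0.0721 per day = 146.7 days

146.7 days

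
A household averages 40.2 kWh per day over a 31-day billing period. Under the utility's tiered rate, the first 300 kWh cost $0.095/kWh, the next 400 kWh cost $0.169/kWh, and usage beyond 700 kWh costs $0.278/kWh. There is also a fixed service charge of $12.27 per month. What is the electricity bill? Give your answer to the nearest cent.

$260.21

Usage = 40.2 kWh/day × 31 days = 1246.2 kWh
First 300 kWh × $0.095 = $28.50
Next 400 kWh × $0.169 = $67.60
Remaining 546.2 kWh × $0.278 = $151.84
Energy charge = $247.94; + service $12.27 = $260.21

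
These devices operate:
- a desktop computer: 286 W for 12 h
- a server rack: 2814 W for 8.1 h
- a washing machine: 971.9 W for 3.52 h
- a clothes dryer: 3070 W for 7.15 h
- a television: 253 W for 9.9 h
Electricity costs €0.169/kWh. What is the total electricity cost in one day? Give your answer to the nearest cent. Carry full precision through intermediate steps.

desktop computer: 286 W × 12 h = 3,432 Wh = 3.432 kWh
server rack: 2814 W × 8.1 h = 22,793 Wh = 22.79 kWh
washing machine: 971.9 W × 3.52 h = 3,421 Wh = 3.421 kWh
clothes dryer: 3070 W × 7.15 h = 21,950 Wh = 21.95 kWh
television: 253 W × 9.9 h = 2,505 Wh = 2.505 kWh
Total energy = 3.432 + 22.79 + 3.421 + 21.95 + 2.505 = 54.1 kWh
Cost = 54.1 kWh × €0.169 = €9.14

€9.14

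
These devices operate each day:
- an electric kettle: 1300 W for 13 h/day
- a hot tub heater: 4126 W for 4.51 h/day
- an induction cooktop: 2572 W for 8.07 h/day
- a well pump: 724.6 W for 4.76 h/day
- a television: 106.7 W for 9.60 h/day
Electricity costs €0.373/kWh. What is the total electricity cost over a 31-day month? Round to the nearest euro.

electric kettle: 1300 W × 13 h × 31 d = 523,900 Wh = 523.9 kWh
hot tub heater: 4126 W × 4.51 h × 31 d = 576,856 Wh = 576.9 kWh
induction cooktop: 2572 W × 8.07 h × 31 d = 643,437 Wh = 643.4 kWh
well pump: 724.6 W × 4.76 h × 31 d = 106,922 Wh = 106.9 kWh
television: 106.7 W × 9.60 h × 31 d = 31,754 Wh = 31.75 kWh
Total energy = 523.9 + 576.9 + 643.4 + 106.9 + 31.75 = 1,883 kWh
Cost = 1,883 kWh × €0.373 = €702.31 ≈ €702

€702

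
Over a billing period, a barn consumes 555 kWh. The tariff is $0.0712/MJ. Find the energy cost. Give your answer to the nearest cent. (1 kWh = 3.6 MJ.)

$142.26

555 kWh × (3.6 MJ/kWh) = 1,998 MJ
Cost = 1,998 MJ × $0.0712/MJ = $142.26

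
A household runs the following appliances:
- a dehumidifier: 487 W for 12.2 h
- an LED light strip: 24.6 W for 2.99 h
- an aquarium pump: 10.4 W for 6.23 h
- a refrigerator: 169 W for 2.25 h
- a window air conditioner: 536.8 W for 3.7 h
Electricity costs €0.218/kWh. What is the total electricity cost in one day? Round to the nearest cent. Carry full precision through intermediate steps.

dehumidifier: 487 W × 12.2 h = 5,941 Wh = 5.941 kWh
LED light strip: 24.6 W × 2.99 h = 74 Wh = 0.07355 kWh
aquarium pump: 10.4 W × 6.23 h = 65 Wh = 0.06479 kWh
refrigerator: 169 W × 2.25 h = 380 Wh = 0.3802 kWh
window air conditioner: 536.8 W × 3.7 h = 1,986 Wh = 1.986 kWh
Total energy = 5.941 + 0.07355 + 0.06479 + 0.3802 + 1.986 = 8.446 kWh
Cost = 8.446 kWh × €0.218 = €1.84

€1.84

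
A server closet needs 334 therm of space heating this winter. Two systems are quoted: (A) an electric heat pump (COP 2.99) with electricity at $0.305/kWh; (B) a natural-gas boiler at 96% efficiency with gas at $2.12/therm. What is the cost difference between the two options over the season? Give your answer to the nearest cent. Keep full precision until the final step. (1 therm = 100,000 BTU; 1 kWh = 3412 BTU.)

Heat load = 334 therm × 100,000 = 33,400,000 BTU
Gas: input = 33,400,000 / 0.96 = 34,791,667 BTU = 347.9 therm → 347.9 × $2.12 = $737.58
Heat pump: 33,400,000 BTU / 3412 = 9,789 kWh heat; / 2.99 = 3,274 kWh in → × $0.305 = $998.54
Difference = |$737.58 − $998.54| = $260.96

$260.96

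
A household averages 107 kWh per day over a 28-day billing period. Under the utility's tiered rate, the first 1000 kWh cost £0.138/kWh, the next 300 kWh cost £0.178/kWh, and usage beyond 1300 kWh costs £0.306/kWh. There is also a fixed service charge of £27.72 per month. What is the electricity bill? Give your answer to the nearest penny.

Usage = 107 kWh/day × 28 days = 2996 kWh
First 1000 kWh × £0.138 = £138.00
Next 300 kWh × £0.178 = £53.40
Remaining 1696 kWh × £0.306 = £518.98
Energy charge = £710.38; + service £27.72 = £738.10

£738.10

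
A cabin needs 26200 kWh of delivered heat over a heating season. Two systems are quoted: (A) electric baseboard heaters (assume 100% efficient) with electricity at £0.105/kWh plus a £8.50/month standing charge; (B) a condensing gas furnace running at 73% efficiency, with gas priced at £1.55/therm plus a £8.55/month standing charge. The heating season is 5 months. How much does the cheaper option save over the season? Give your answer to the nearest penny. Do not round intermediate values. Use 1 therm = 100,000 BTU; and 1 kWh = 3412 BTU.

£852.65

Heat load = 26200 kWh × 3412 = 89,394,400 BTU
Gas: input = 89,394,400 / 0.73 = 122,458,082 BTU = 1,225 therm → 1,225 × £1.55 = £1,898.10; + 5 × £8.55 standing = £1,940.85
Electric: 89,394,400 BTU / 3412 = 26,200 kWh → × £0.105 = £2,751.00; + 5 × £8.50 standing = £2,793.50
Difference = |£1,940.85 − £2,793.50| = £852.65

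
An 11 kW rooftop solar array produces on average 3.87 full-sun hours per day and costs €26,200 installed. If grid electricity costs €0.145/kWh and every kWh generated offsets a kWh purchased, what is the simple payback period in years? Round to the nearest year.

12 years

Daily generation = 11 kW × 3.87 h = 42.57 kWh
Annual generation = 42.57 × 365 = 15538 kWh
Annual savings = 15538 × €0.145 = €2,253.02
Payback = €26,200 / €2,253.02 = 11.6 years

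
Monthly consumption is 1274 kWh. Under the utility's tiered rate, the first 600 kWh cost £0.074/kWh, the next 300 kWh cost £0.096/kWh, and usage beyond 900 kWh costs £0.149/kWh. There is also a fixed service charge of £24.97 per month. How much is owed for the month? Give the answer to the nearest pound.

First 600 kWh × £0.074 = £44.40
Next 300 kWh × £0.096 = £28.80
Remaining 374 kWh × £0.149 = £55.73
Energy charge = £128.93; + service £24.97 = £153.90 ≈ £154

£154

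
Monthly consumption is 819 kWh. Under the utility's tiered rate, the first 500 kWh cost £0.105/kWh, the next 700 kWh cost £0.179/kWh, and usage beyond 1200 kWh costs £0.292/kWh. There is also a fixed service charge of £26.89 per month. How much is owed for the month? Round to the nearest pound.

First 500 kWh × £0.105 = £52.50
Next 319 kWh × £0.179 = £57.10
Remaining tier: 0 kWh (not reached)
Energy charge = £109.60; + service £26.89 = £136.49 ≈ £136

£136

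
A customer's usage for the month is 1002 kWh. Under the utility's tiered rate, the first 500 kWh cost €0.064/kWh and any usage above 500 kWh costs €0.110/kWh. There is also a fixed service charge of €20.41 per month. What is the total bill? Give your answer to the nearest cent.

€107.63

First 500 kWh × €0.064 = €32.00
Remaining 502 kWh × €0.110 = €55.22
Energy charge = €87.22; + service €20.41 = €107.63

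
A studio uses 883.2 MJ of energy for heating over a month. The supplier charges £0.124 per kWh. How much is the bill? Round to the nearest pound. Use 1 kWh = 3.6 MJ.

883.2 MJ × (0.27778 kWh/MJ) = 245.3 kWh
Cost = 245.3 kWh × £0.124/kWh = £30.42 ≈ £30

£30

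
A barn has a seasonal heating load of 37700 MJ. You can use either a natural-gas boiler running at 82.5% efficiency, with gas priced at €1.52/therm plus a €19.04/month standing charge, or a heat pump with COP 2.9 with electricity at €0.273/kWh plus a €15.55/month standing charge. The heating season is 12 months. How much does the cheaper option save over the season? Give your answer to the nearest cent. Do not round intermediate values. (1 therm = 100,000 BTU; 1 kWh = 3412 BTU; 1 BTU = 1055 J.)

€285.66

Heat load = 37700 MJ = 37,700,000,000 J / 1055 = 35,734,597 BTU
Gas: input = 35,734,597 / 0.825 = 43,314,663 BTU = 433.1 therm → 433.1 × €1.52 = €658.38; + 12 × €19.04 standing = €886.86
Heat pump: 35,734,597 BTU / 3412 = 10,470 kWh heat; / 2.9 = 3,611 kWh in → × €0.273 = €985.93; + 12 × €15.55 standing = €1,172.53
Difference = |€886.86 − €1,172.53| = €285.66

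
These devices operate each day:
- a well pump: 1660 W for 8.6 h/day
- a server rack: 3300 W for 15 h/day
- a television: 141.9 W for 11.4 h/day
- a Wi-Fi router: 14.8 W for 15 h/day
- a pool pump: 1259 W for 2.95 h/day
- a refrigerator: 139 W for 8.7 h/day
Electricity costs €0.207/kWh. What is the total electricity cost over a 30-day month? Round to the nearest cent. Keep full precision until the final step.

€438.05

well pump: 1660 W × 8.6 h × 30 d = 428,280 Wh = 428.3 kWh
server rack: 3300 W × 15 h × 30 d = 1,485,000 Wh = 1,485 kWh
television: 141.9 W × 11.4 h × 30 d = 48,530 Wh = 48.53 kWh
Wi-Fi router: 14.8 W × 15 h × 30 d = 6,660 Wh = 6.66 kWh
pool pump: 1259 W × 2.95 h × 30 d = 111,422 Wh = 111.4 kWh
refrigerator: 139 W × 8.7 h × 30 d = 36,279 Wh = 36.28 kWh
Total energy = 428.3 + 1,485 + 48.53 + 6.66 + 111.4 + 36.28 = 2,116 kWh
Cost = 2,116 kWh × €0.207 = €438.05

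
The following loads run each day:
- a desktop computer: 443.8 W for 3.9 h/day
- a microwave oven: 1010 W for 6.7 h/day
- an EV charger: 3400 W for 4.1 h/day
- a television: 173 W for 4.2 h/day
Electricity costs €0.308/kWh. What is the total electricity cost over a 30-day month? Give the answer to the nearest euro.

desktop computer: 443.8 W × 3.9 h × 30 d = 51,925 Wh = 51.92 kWh
microwave oven: 1010 W × 6.7 h × 30 d = 203,010 Wh = 203 kWh
EV charger: 3400 W × 4.1 h × 30 d = 418,200 Wh = 418.2 kWh
television: 173 W × 4.2 h × 30 d = 21,798 Wh = 21.8 kWh
Total energy = 51.92 + 203 + 418.2 + 21.8 = 694.9 kWh
Cost = 694.9 kWh × €0.308 = €214.04 ≈ €214

€214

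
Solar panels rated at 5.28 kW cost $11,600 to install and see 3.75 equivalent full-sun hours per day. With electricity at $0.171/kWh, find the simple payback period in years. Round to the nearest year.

9 years

Daily generation = 5.28 kW × 3.75 h = 19.8 kWh
Annual generation = 19.8 × 365 = 7227 kWh
Annual savings = 7227 × $0.171 = $1,235.82
Payback = $11,600 / $1,235.82 = 9.39 years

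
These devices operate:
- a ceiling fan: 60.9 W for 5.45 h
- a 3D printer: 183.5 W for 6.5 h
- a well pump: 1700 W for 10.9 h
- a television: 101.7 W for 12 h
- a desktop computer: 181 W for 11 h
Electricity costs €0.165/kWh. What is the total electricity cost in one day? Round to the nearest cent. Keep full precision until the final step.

€3.84

ceiling fan: 60.9 W × 5.45 h = 332 Wh = 0.3319 kWh
3D printer: 183.5 W × 6.5 h = 1,193 Wh = 1.193 kWh
well pump: 1700 W × 10.9 h = 18,530 Wh = 18.53 kWh
television: 101.7 W × 12 h = 1,220 Wh = 1.22 kWh
desktop computer: 181 W × 11 h = 1,991 Wh = 1.991 kWh
Total energy = 0.3319 + 1.193 + 18.53 + 1.22 + 1.991 = 23.27 kWh
Cost = 23.27 kWh × €0.165 = €3.84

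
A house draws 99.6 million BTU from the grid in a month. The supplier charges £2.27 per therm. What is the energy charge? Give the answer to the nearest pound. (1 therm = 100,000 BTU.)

99.6 million BTU × (10 therm/million BTU) = 996 therm
Cost = 996 therm × £2.27/therm = £2,260.92 ≈ £2261

£2261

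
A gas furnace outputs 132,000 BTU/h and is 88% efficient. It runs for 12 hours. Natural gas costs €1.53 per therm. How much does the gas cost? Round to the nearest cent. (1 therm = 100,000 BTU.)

€27.54

Heat delivered = 132,000 BTU/h × 12 h = 1,584,000 BTU
Gas input = 1,584,000 / 0.88 = 1,800,000 BTU
= 1,800,000 / 100,000 = 18 therm
Cost = 18 × €1.53/therm = €27.54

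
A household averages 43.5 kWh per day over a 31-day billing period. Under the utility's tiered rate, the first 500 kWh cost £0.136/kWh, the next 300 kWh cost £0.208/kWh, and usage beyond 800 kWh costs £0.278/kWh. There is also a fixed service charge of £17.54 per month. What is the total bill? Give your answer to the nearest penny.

Usage = 43.5 kWh/day × 31 days = 1348.5 kWh
First 500 kWh × £0.136 = £68.00
Next 300 kWh × £0.208 = £62.40
Remaining 548.5 kWh × £0.278 = £152.48
Energy charge = £282.88; + service £17.54 = £300.42

£300.42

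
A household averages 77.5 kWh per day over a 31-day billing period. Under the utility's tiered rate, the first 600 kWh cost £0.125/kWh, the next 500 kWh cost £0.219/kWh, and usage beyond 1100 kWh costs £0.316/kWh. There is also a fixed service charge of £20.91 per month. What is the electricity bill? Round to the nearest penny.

£617.00

Usage = 77.5 kWh/day × 31 days = 2402.5 kWh
First 600 kWh × £0.125 = £75.00
Next 500 kWh × £0.219 = £109.50
Remaining 1302.5 kWh × £0.316 = £411.59
Energy charge = £596.09; + service £20.91 = £617.00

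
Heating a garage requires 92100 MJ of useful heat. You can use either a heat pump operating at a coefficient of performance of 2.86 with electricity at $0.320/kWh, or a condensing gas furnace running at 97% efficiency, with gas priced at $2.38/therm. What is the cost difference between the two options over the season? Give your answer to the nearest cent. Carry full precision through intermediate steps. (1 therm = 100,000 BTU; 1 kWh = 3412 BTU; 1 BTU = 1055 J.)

Heat load = 92100 MJ = 92,100,000,000 J / 1055 = 87,298,578 BTU
Gas: input = 87,298,578 / 0.97 = 89,998,534 BTU = 900 therm → 900 × $2.38 = $2,141.97
Heat pump: 87,298,578 BTU / 3412 = 25,590 kWh heat; / 2.86 = 8,946 kWh in → × $0.320 = $2,862.74
Difference = |$2,141.97 − $2,862.74| = $720.78

$720.78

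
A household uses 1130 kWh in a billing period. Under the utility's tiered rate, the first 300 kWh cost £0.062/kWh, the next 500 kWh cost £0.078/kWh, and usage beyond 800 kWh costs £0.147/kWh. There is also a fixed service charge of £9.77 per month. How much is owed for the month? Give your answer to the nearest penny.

First 300 kWh × £0.062 = £18.60
Next 500 kWh × £0.078 = £39.00
Remaining 330 kWh × £0.147 = £48.51
Energy charge = £106.11; + service £9.77 = £115.88

£115.88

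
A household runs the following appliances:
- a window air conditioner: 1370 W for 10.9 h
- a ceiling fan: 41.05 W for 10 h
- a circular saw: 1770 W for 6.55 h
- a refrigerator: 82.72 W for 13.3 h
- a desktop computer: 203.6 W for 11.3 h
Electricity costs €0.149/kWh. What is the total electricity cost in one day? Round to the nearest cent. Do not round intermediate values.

€4.52

window air conditioner: 1370 W × 10.9 h = 14,933 Wh = 14.93 kWh
ceiling fan: 41.05 W × 10 h = 410 Wh = 0.4105 kWh
circular saw: 1770 W × 6.55 h = 11,594 Wh = 11.59 kWh
refrigerator: 82.72 W × 13.3 h = 1,100 Wh = 1.1 kWh
desktop computer: 203.6 W × 11.3 h = 2,301 Wh = 2.301 kWh
Total energy = 14.93 + 0.4105 + 11.59 + 1.1 + 2.301 = 30.34 kWh
Cost = 30.34 kWh × €0.149 = €4.52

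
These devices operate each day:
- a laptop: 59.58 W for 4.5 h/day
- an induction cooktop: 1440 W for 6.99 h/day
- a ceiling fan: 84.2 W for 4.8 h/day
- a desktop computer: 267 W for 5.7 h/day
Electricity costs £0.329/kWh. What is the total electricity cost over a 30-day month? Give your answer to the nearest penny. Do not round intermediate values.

laptop: 59.58 W × 4.5 h × 30 d = 8,043 Wh = 8.043 kWh
induction cooktop: 1440 W × 6.99 h × 30 d = 301,968 Wh = 302 kWh
ceiling fan: 84.2 W × 4.8 h × 30 d = 12,125 Wh = 12.12 kWh
desktop computer: 267 W × 5.7 h × 30 d = 45,657 Wh = 45.66 kWh
Total energy = 8.043 + 302 + 12.12 + 45.66 = 367.8 kWh
Cost = 367.8 kWh × £0.329 = £121.00

£121.00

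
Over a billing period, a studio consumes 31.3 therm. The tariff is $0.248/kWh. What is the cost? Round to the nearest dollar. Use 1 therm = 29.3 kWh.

$227

31.3 therm × (29.3 kWh/therm) = 917.1 kWh
Cost = 917.1 kWh × $0.248/kWh = $227.44 ≈ $227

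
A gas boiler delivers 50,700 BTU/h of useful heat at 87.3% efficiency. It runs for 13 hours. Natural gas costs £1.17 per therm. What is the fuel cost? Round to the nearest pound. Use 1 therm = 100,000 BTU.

£9

Heat delivered = 50,700 BTU/h × 13 h = 659,100 BTU
Gas input = 659,100 / 0.873 = 754,983 BTU
= 754,983 / 100,000 = 7.55 therm
Cost = 7.55 × £1.17/therm = £8.83 ≈ £9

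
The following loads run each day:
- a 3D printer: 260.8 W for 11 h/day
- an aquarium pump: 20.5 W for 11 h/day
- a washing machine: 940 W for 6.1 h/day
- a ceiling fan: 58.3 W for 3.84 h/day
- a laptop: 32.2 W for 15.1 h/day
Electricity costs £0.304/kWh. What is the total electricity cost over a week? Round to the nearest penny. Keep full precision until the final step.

£20.30

3D printer: 260.8 W × 11 h × 7 d = 20,082 Wh = 20.08 kWh
aquarium pump: 20.5 W × 11 h × 7 d = 1,578 Wh = 1.579 kWh
washing machine: 940 W × 6.1 h × 7 d = 40,138 Wh = 40.14 kWh
ceiling fan: 58.3 W × 3.84 h × 7 d = 1,567 Wh = 1.567 kWh
laptop: 32.2 W × 15.1 h × 7 d = 3,404 Wh = 3.404 kWh
Total energy = 20.08 + 1.579 + 40.14 + 1.567 + 3.404 = 66.77 kWh
Cost = 66.77 kWh × £0.304 = £20.30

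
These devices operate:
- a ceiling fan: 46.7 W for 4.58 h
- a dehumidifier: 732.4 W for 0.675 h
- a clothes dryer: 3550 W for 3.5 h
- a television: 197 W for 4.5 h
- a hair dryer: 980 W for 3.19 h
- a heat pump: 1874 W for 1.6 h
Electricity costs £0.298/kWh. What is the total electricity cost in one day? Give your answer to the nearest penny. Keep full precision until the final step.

£6.00

ceiling fan: 46.7 W × 4.58 h = 214 Wh = 0.2139 kWh
dehumidifier: 732.4 W × 0.675 h = 494 Wh = 0.4944 kWh
clothes dryer: 3550 W × 3.5 h = 12,425 Wh = 12.43 kWh
television: 197 W × 4.5 h = 886 Wh = 0.8865 kWh
hair dryer: 980 W × 3.19 h = 3,126 Wh = 3.126 kWh
heat pump: 1874 W × 1.6 h = 2,998 Wh = 2.998 kWh
Total energy = 0.2139 + 0.4944 + 12.43 + 0.8865 + 3.126 + 2.998 = 20.14 kWh
Cost = 20.14 kWh × £0.298 = £6.00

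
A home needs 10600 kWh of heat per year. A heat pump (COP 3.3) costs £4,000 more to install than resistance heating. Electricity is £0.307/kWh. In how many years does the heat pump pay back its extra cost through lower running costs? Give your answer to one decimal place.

Resistance: 10600 kWh × £0.307 = £3,254.20/yr
Heat pump: 10600 / 3.3 = 3212 kWh in → × £0.307 = £986.12/yr
Annual savings = £2,268.08
Payback = £4,000 / £2,268.08 = 1.76 years

1.8 years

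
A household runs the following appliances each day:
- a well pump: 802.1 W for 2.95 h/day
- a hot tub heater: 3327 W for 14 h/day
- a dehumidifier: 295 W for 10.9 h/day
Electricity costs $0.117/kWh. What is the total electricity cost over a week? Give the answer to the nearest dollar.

$43

well pump: 802.1 W × 2.95 h × 7 d = 16,563 Wh = 16.56 kWh
hot tub heater: 3327 W × 14 h × 7 d = 326,046 Wh = 326 kWh
dehumidifier: 295 W × 10.9 h × 7 d = 22,508 Wh = 22.51 kWh
Total energy = 16.56 + 326 + 22.51 = 365.1 kWh
Cost = 365.1 kWh × $0.117 = $42.72 ≈ $43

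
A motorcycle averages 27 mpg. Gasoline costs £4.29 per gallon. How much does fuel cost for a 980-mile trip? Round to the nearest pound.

£156

Fuel = 980 mi / 27 mpg = 36.3 gal
Cost = 36.3 gal × £4.29/gal = £155.71 ≈ £156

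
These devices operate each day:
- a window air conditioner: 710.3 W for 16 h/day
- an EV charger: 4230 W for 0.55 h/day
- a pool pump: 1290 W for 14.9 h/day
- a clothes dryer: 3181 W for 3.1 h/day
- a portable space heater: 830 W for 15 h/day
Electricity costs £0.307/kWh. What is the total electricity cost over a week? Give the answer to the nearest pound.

window air conditioner: 710.3 W × 16 h × 7 d = 79,554 Wh = 79.55 kWh
EV charger: 4230 W × 0.55 h × 7 d = 16,286 Wh = 16.29 kWh
pool pump: 1290 W × 14.9 h × 7 d = 134,547 Wh = 134.5 kWh
clothes dryer: 3181 W × 3.1 h × 7 d = 69,028 Wh = 69.03 kWh
portable space heater: 830 W × 15 h × 7 d = 87,150 Wh = 87.15 kWh
Total energy = 79.55 + 16.29 + 134.5 + 69.03 + 87.15 = 386.6 kWh
Cost = 386.6 kWh × £0.307 = £118.68 ≈ £119

£119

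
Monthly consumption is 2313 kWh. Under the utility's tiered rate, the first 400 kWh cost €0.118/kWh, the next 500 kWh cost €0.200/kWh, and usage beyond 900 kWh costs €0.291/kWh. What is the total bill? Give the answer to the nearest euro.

First 400 kWh × €0.118 = €47.20
Next 500 kWh × €0.200 = €100.00
Remaining 1413 kWh × €0.291 = €411.18
Total = €558.38 ≈ €558

€558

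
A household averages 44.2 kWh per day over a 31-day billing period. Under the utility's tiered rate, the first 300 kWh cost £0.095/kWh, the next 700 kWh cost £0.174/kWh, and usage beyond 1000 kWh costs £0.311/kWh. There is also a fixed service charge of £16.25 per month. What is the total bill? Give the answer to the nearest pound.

Usage = 44.2 kWh/day × 31 days = 1370.2 kWh
First 300 kWh × £0.095 = £28.50
Next 700 kWh × £0.174 = £121.80
Remaining 370.2 kWh × £0.311 = £115.13
Energy charge = £265.43; + service £16.25 = £281.68 ≈ £282

£282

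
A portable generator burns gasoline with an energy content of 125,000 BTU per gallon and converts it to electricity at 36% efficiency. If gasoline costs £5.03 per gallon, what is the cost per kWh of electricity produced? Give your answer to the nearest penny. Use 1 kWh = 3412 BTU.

£0.38

Electrical output per gallon = 125,000 BTU × 0.36 / 3412 BTU/kWh = 13.19 kWh
Cost per kWh = £5.03 / 13.19 kWh = £0.381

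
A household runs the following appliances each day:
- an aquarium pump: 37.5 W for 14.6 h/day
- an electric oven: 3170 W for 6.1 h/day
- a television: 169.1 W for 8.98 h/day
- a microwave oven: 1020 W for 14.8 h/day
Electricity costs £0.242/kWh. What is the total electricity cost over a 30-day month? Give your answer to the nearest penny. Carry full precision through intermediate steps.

£264.98

aquarium pump: 37.5 W × 14.6 h × 30 d = 16,425 Wh = 16.43 kWh
electric oven: 3170 W × 6.1 h × 30 d = 580,110 Wh = 580.1 kWh
television: 169.1 W × 8.98 h × 30 d = 45,556 Wh = 45.56 kWh
microwave oven: 1020 W × 14.8 h × 30 d = 452,880 Wh = 452.9 kWh
Total energy = 16.43 + 580.1 + 45.56 + 452.9 = 1,095 kWh
Cost = 1,095 kWh × £0.242 = £264.98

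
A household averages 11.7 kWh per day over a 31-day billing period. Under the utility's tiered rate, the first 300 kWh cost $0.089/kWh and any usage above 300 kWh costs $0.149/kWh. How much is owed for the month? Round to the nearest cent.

Usage = 11.7 kWh/day × 31 days = 362.7 kWh
First 300 kWh × $0.089 = $26.70
Remaining 62.7 kWh × $0.149 = $9.34
Total = $36.04

$36.04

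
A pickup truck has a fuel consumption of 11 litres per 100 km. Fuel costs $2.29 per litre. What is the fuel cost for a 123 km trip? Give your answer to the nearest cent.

$30.98

Fuel = 11 L/100 km × 123 km / 100 = 13.53 L
Cost = 13.53 L × $2.29/L = $30.98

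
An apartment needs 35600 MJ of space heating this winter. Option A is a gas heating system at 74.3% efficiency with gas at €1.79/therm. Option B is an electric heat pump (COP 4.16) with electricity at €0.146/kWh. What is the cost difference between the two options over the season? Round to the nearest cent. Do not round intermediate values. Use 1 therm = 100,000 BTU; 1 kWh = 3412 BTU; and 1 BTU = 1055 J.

Heat load = 35600 MJ = 35,600,000,000 J / 1055 = 33,744,076 BTU
Gas: input = 33,744,076 / 0.743 = 45,415,984 BTU = 454.2 therm → 454.2 × €1.79 = €812.95
Heat pump: 33,744,076 BTU / 3412 = 9,890 kWh heat; / 4.16 = 2,377 kWh in → × €0.146 = €347.09
Difference = |€812.95 − €347.09| = €465.85

€465.85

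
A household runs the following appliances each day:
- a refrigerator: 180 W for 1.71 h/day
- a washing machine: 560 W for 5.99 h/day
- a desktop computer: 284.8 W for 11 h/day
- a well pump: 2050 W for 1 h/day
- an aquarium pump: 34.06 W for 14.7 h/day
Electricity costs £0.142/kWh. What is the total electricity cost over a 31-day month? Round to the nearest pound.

refrigerator: 180 W × 1.71 h × 31 d = 9,542 Wh = 9.542 kWh
washing machine: 560 W × 5.99 h × 31 d = 103,986 Wh = 104 kWh
desktop computer: 284.8 W × 11 h × 31 d = 97,117 Wh = 97.12 kWh
well pump: 2050 W × 1 h × 31 d = 63,550 Wh = 63.55 kWh
aquarium pump: 34.06 W × 14.7 h × 31 d = 15,521 Wh = 15.52 kWh
Total energy = 9.542 + 104 + 97.12 + 63.55 + 15.52 = 289.7 kWh
Cost = 289.7 kWh × £0.142 = £41.14 ≈ £41

£41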